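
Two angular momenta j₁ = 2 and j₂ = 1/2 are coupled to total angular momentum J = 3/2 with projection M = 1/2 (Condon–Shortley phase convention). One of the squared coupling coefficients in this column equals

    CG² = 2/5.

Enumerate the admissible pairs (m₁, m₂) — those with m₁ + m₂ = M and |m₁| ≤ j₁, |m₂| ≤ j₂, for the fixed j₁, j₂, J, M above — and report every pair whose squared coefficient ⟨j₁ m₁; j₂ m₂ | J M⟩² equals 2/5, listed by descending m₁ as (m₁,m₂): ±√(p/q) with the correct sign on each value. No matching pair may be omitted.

Admissible pairs with m₁+m₂ = M = 1/2: (0,1/2), (1,-1/2)
  (m₁,m₂)=(1,-1/2): CG² = 3/5, CG = +√(3/5)
  (m₁,m₂)=(0,1/2): CG² = 2/5, CG = −√(2/5)   ← matches the target
Pairs with CG² = 2/5: (0,1/2): −√(2/5)

(0,1/2): −√(2/5)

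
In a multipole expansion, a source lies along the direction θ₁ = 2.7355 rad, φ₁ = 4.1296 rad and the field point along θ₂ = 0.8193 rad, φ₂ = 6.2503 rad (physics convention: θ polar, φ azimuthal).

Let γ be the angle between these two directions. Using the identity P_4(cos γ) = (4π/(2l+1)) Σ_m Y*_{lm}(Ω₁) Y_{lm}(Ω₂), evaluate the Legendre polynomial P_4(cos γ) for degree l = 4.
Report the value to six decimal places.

-0.291839

Addition theorem: P_4(cos γ) = (4π/9) Σ_m Y*_{lm}(Ω₁) Y_{lm}(Ω₂), m = −4…4:
  term(m=-4) = -0.000799-0.001099i   from Y*(Ω₁)=-0.007426-0.007808i, Y(Ω₂)=+0.125043+0.016544i
  term(m=-3) = -0.023554+0.001863i   from Y*(Ω₁)=-0.069764+0.012520i, Y(Ω₂)=+0.331730+0.032834i
  term(m=-2) = -0.046979+0.092259i   from Y*(Ω₁)=-0.100992+0.235435i, Y(Ω₂)=+0.403261+0.026561i
  term(m=-1) = +0.016184+0.026403i   from Y*(Ω₁)=+0.274736+0.416796i, Y(Ω₂)=+0.062004+0.002040i
  term(m=+0) = -0.098717+0.000000i   from Y*(Ω₁)=+0.276154-0.000000i, Y(Ω₂)=-0.357472+0.000000i
  term(m=+1) = +0.016184-0.026403i   from Y*(Ω₁)=-0.274736+0.416796i, Y(Ω₂)=-0.062004+0.002040i
  term(m=+2) = -0.046979-0.092259i   from Y*(Ω₁)=-0.100992-0.235435i, Y(Ω₂)=+0.403261-0.026561i
  term(m=+3) = -0.023554-0.001863i   from Y*(Ω₁)=+0.069764+0.012520i, Y(Ω₂)=-0.331730+0.032834i
  term(m=+4) = -0.000799+0.001099i   from Y*(Ω₁)=-0.007426+0.007808i, Y(Ω₂)=+0.125043-0.016544i
Σ over m = -0.209014-0.000000i; ×(4π/9) → -0.291839-0.000000i. Real part: -0.291839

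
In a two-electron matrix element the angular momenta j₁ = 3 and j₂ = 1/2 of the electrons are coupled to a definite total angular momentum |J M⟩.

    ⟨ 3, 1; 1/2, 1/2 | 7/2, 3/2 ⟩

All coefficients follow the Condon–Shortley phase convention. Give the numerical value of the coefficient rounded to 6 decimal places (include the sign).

+√(5/7) ≈ +0.845154

triangle: 0!*6!*1!/8! = 720/40320
(j±m)!: 4!*2!*1!*0!*5!*2! = 11520
prefactor² = (2J+1)*Δ*N² = 11520/7
  k=0: +1/(0!*0!*2!*1!*4!*0!) = 1/48
Σ = 1/48  ⇒  CG² = 11520/7*(1/48)² = 5/7
CG = +√(5/7) = +0.845154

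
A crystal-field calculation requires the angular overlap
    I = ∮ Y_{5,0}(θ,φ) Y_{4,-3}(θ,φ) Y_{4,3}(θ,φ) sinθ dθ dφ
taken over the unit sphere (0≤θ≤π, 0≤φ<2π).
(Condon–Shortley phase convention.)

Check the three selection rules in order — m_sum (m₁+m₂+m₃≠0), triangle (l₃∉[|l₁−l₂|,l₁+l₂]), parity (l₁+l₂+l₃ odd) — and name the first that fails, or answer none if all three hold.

parity

m₁+m₂+m₃ = 0 − 3 + 3 = 0  ✓
triangle: |5−4|=1 ≤ l₃=4 ≤ 5+4=9  ✓
parity: l₁+l₂+l₃ = 13 is odd  ✗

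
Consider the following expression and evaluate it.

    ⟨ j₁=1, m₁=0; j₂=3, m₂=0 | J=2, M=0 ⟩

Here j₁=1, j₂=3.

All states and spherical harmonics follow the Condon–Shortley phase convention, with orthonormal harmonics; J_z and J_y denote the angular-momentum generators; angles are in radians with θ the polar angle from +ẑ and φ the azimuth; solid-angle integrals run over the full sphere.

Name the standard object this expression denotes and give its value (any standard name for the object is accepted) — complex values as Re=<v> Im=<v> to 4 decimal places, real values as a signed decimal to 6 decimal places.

This is a Clebsch–Gordan (vector-coupling) coefficient.
j₁+j₂−J=2  J+j₁−j₂=0  J−j₁+j₂=4  j₁+j₂+J+1=7
(j₁±m₁, j₂±m₂, J±M) = (1,1,3,3,2,2)
P² = 48/7
sum k=1..1:
  [1] −1/4 = -1/4
S = -1/4
C² = P²·S² = 3/7 ; C = -0.654654

Clebsch–Gordan coefficient, −√(3/7) ≈ -0.654654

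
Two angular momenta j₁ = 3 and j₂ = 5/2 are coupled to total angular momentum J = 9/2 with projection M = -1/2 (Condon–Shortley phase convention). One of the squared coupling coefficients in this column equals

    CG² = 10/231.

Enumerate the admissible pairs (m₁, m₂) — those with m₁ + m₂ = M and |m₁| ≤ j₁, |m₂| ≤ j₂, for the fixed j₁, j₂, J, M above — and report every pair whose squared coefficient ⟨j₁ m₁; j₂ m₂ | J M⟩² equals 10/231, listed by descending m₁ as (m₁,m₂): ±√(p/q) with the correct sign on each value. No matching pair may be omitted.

(0,-1/2): +√(10/231)

Admissible pairs with m₁+m₂ = M = -1/2: (-3,5/2), (-2,3/2), (-1,1/2), (0,-1/2), (1,-3/2), (2,-5/2)
  (m₁,m₂)=(2,-5/2): CG² = 125/1386, CG = +√(125/1386)
  (m₁,m₂)=(1,-3/2): CG² = 35/99, CG = +√(35/99)
  (m₁,m₂)=(0,-1/2): CG² = 10/231, CG = +√(10/231)   ← matches the target
  (m₁,m₂)=(-1,1/2): CG² = 160/693, CG = −√(160/693)
  (m₁,m₂)=(-2,3/2): CG² = 361/1386, CG = −√(361/1386)
  (m₁,m₂)=(-3,5/2): CG² = 5/231, CG = −√(5/231)
Pairs with CG² = 10/231: (0,-1/2): +√(10/231)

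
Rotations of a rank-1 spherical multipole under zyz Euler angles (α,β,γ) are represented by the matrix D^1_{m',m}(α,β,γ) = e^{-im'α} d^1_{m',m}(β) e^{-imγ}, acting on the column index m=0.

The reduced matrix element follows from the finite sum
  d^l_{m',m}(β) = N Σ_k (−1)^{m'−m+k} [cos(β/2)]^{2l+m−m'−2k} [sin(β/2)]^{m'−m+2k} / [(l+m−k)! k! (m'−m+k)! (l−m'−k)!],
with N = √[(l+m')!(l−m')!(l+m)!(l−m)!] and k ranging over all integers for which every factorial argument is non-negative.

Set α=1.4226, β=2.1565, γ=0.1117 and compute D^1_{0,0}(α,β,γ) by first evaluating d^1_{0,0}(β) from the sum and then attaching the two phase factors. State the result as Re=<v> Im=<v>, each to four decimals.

D^1_{0,0}(1.4226,2.1565,0.1117) = e^{-i·0·1.4226}·d^1_{0,0}(2.1565)·e^{-i·0·0.1117}. Compute d first:
c=cos(2.156500/2)=0.472871, s=sin(2.156500/2)=0.881132; N=√[1·1·1·1]=1.000000
Admissible k: 0..1 (factorial args all ≥0)
  k=0: (−1)^0·1.0000/(1)·0.4729^2·0.8811^0 = +0.223607
  k=1: (−1)^1·1.0000/(1)·0.4729^0·0.8811^2 = -0.776393
d^1_{0,0}(2.1565) = +0.223607 -0.776393 = -0.552786
D = (+1.000000+0.000000i)·(-0.552786)·(+1.000000+0.000000i) = -0.552786+0.000000i

Re=-0.5528 Im=0.0000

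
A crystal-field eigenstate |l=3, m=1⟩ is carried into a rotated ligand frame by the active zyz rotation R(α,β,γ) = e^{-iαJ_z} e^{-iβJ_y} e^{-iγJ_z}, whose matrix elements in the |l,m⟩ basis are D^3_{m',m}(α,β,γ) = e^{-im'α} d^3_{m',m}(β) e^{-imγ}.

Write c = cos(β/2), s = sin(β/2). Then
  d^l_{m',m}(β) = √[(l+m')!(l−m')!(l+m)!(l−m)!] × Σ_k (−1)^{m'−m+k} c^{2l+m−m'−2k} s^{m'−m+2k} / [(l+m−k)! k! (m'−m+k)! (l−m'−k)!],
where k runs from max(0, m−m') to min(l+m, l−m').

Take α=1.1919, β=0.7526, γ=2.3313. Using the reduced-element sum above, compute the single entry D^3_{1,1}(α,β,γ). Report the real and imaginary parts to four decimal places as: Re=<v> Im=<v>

Split into d^3_{1,1}(β=0.7526) × two z-phases.
Half-angle: c=0.930031, s=0.367482. N=√(24·2·24·2)=48.000000
Admissible k: 0..2 (factorial args all ≥0)
  k=0: (−1)^0·48.0000/(48)·0.9300^6·0.3675^0 = +0.647118
  k=1: (−1)^1·48.0000/(6)·0.9300^4·0.3675^2 = -0.808260
  k=2: (−1)^2·48.0000/(8)·0.9300^2·0.3675^4 = +0.094643
d^3_{1,1}(0.7526) = +0.647118 -0.808260 +0.094643 = -0.066498
Phases: e^{-i·(1)·1.1919}=+0.369895-0.929073i, e^{-i·(1)·2.3313}=-0.689286-0.724489i ⇒ D=+0.061715-0.024765i

Re=0.0617 Im=-0.0248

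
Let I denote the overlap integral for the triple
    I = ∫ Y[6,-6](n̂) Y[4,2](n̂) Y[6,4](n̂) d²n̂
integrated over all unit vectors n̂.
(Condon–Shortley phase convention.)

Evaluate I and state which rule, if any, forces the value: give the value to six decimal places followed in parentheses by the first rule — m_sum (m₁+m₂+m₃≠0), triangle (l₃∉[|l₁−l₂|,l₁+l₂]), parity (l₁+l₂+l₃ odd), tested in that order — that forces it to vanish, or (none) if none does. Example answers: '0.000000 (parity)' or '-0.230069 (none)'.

Rules hold: Σm=0, L=16 even, 2≤6≤10.
N = 13·9·13 = 1521
Δ = 4!·8!·4!/17! = 1/15315300
Racah Σ t=0..4: t=0:+1/829440 t=1:−1/25920 t=2:+1/9216 t=3:−1/25920 t=4:+1/829440 = 7/207360
⇒ 3j(6 4 6; 0 0 0)² = 28/2431, sgn +1
Racah Σ t=4..4: t=4:+1/3870720 = 1/3870720
⇒ 3j(6 4 6; -6 2 4)² = 135/6188, sgn +1
4πI² = N·(3j₀)²·(3jₘ)² = 1215/3179
I = +1·√(0.382196/4π) = 0.17439657
No selection rule forces the value: the integral is nonzero (none).

0.174397 (none)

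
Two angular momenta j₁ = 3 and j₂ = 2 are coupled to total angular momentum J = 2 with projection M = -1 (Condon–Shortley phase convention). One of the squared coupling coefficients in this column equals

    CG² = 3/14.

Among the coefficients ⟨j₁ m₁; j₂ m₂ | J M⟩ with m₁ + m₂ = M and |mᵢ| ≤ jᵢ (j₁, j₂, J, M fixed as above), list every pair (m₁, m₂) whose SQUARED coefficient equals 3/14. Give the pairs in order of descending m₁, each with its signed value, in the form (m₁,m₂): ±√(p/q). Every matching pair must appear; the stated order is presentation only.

(1,-2): +√(3/14)

Admissible pairs with m₁+m₂ = M = -1: (-3,2), (-2,1), (-1,0), (0,-1), (1,-2)
  (m₁,m₂)=(1,-2): CG² = 3/14, CG = +√(3/14)   ← matches the target
  (m₁,m₂)=(0,-1): CG² = 2/7, CG = −√(2/7)
  (m₁,m₂)=(-1,0): CG² = 1/7, CG = +√(1/7)
  (m₁,m₂)=(-2,1): CG² = 0/1, CG = 0
  (m₁,m₂)=(-3,2): CG² = 5/14, CG = −√(5/14)
Pairs with CG² = 3/14: (1,-2): +√(3/14)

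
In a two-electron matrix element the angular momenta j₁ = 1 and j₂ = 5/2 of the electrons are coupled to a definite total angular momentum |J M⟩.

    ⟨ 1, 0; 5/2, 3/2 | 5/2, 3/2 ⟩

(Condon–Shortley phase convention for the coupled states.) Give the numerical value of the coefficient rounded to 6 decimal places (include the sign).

triangle: 1!*1!*4!/7! = 24/5040
(j±m)!: 1!*1!*4!*1!*4!*1! = 576
prefactor² = (2J+1)*Δ*N² = 576/35
  k=0: +1/(0!*1!*1!*4!*0!*0!) = 1/24
  k=1: −1/(1!*0!*0!*3!*1!*1!) = -1/6
Σ = -1/8  ⇒  CG² = 576/35*(-1/8)² = 9/35
CG = −√(9/35) = -0.507093

−√(9/35) = -0.507093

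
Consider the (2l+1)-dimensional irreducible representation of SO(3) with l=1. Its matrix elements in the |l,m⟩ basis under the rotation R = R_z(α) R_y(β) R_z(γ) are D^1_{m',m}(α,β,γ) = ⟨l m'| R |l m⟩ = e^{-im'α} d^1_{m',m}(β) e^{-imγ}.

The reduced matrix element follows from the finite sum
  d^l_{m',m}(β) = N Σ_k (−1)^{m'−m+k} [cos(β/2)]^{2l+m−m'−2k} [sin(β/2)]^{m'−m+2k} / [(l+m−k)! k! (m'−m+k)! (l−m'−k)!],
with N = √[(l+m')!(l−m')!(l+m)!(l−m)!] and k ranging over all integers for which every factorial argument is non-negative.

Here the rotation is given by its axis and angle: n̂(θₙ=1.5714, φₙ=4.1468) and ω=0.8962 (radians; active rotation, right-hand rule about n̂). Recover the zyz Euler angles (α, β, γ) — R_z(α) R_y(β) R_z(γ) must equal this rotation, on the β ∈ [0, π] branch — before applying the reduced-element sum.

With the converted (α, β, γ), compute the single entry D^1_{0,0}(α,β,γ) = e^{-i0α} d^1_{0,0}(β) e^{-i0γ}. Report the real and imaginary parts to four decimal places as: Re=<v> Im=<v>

Re=0.6246 Im=0.0000

Axis–angle → zyz. n̂ = (sinθₙcosφₙ, sinθₙsinφₙ, cosθₙ) = (-0.535913, -0.844273, -0.000604), ω = 0.8962.
R = I cosω + sinω [n̂]ₓ + (1−cosω) n̂n̂ᵀ gives
  R = [+0.732403, +0.170332, -0.659221; +0.169389, +0.892179, +0.418718; +0.659464, -0.418335, +0.624582]
β = atan2(√(R₁₃²+R₂₃²), R₃₃) = 0.896200; α = atan2(R₂₃, R₁₃) mod 2π = 2.575713; γ = atan2(R₃₂, −R₃₁) mod 2π = 3.706891
First d^1_{0,0}(β=0.8962), then the phase factors e^{-i(0)α} and e^{-i(0)γ}:
Half-angle: c=0.901272, s=0.433254. N=√(1·1·1·1)=1.000000
k: max(0,(0)−(0))=0 … min(1+(0),1−(0))=1
  k=0: (−1)^0·1.0000/(1)·0.9013^2·0.4333^0 = +0.812291
  k=1: (−1)^1·1.0000/(1)·0.9013^0·0.4333^2 = -0.187709
d^1_{0,0}(0.8962) = +0.812291 -0.187709 = +0.624582
Phases: e^{-i·(0)·2.5757}=+1.000000+0.000000i, e^{-i·(0)·3.7069}=+1.000000+0.000000i ⇒ D=+0.624582+0.000000i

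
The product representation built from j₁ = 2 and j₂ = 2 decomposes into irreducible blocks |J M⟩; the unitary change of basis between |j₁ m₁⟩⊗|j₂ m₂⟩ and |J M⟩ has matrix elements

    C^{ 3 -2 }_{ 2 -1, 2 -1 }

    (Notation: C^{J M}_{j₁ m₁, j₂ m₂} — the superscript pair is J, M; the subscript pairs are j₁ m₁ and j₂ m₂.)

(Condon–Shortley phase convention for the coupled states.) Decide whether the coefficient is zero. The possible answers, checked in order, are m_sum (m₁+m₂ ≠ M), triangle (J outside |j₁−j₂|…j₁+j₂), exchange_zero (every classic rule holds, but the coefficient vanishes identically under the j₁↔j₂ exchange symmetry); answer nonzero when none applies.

m-sum: m₁+m₂ = -1+(-1) = -2, M = -2  ✓
triangle: |j₁−j₂| = 0 ≤ J = 3 ≤ j₁+j₂ = 4  ✓
exchange: j₁=j₂ and m₁=m₂, and (−1)^(j₁+j₂−J) = (−1)^1 = −1 forces ⟨j₁m₁;j₂m₂|JM⟩ = −⟨j₂m₂;j₁m₁|JM⟩ = −⟨j₁m₁;j₂m₂|JM⟩ ⇒ the coefficient vanishes identically
Racah sum check: Σ_k collapses to 0 ⇒ CG = 0

exchange_zero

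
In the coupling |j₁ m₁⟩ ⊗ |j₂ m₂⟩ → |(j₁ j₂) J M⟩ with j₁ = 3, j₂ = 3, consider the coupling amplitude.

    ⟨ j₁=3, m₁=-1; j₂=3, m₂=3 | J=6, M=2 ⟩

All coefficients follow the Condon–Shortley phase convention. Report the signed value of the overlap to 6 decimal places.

triangle: 0!·6!·6!/13! = 518400/6227020800
(j±m)!: 2!·4!·6!·0!·8!·4! = 33443020800
prefactor² = (2J+1)·Δ·N² = 398131200/11
  k=0: +1/(0!·0!·4!·6!·2!·0!) = 1/34560
Σ = 1/34560  ⇒  CG² = 398131200/11·(1/34560)² = 1/33
CG = +√(1/33) = +0.174078

+√(1/33) = +0.174078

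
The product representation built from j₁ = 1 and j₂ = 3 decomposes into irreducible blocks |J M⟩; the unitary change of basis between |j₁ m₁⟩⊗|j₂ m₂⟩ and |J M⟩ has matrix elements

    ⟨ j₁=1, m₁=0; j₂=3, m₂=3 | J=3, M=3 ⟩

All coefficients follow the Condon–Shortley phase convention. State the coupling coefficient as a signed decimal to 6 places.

j₁+j₂−J=1  J+j₁−j₂=1  J−j₁+j₂=5  j₁+j₂+J+1=8
(j₁±m₁, j₂±m₂, J±M) = (1,1,6,0,6,0)
P² = 10800
sum k=1..1:
  [1] −1/120 = -1/120
S = -1/120
C² = P²·S² = 3/4 ; C = -0.866025

−√(3/4) ≈ -0.866025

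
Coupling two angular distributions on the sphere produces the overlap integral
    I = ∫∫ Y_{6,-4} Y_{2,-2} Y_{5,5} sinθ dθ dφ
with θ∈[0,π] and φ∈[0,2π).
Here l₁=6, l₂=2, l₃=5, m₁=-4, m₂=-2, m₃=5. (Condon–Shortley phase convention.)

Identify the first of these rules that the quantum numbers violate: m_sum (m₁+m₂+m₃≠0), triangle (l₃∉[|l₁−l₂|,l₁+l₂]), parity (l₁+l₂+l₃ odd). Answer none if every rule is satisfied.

m_sum

azimuthal sum: -4 − 2 + 5 = -1  ✗
4 ≤ 5 ≤ 8 (triangle on l)
L = 6 + 2 + 5 = 13 (odd)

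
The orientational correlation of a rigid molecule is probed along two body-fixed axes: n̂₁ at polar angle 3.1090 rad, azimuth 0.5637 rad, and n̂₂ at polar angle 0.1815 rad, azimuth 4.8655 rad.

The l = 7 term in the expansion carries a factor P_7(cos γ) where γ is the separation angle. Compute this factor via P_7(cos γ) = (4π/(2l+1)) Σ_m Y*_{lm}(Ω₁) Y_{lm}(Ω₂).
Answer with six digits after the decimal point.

-0.629875

Expand P_7 via completeness: Σ_{m} conj(Y_{7,m}) at Ω₁ times Y_{7,m} at Ω₂ —
  [-7]  conj(Y_{7,-7})(Ω₁) = -0.000000-0.000000i ; Y_{7,-7}(Ω₂) = -0.000003-0.000001i ; Δ = +0.000000+0.000000i
  [-6]  conj(Y_{7,-6})(Ω₁) = +0.000000+0.000000i ; Y_{7,-6}(Ω₂) = -0.000039+0.000051i ; Δ = -0.000000+0.000000i
  [-5]  conj(Y_{7,-5})(Ω₁) = -0.000000+0.000000i ; Y_{7,-5}(Ω₂) = +0.000564+0.000587i ; Δ = -0.000000-0.000000i
  [-4]  conj(Y_{7,-4})(Ω₁) = +0.000005-0.000006i ; Y_{7,-4}(Ω₂) = +0.006004-0.004218i ; Δ = +0.000000-0.000000i
  [-3]  conj(Y_{7,-3})(Ω₁) = -0.000037+0.000303i ; Y_{7,-3}(Ω₂) = -0.021054-0.042565i ; Δ = +0.000014-0.000005i
  [-2]  conj(Y_{7,-2})(Ω₁) = -0.003406-0.007172i ; Y_{7,-2}(Ω₂) = -0.202788+0.064115i ; Δ = +0.001151+0.001236i
  [-1]  conj(Y_{7,-1})(Ω₁) = +0.111797+0.070669i ; Y_{7,-1}(Ω₂) = +0.089241+0.578288i ; Δ = -0.030890+0.070958i
  [+0]  conj(Y_{7,0})(Ω₁) = -1.076360-0.000000i ; Y_{7,0}(Ω₂) = +0.643285+0.000000i ; Δ = -0.692406-0.000000i
  [+1]  conj(Y_{7,1})(Ω₁) = -0.111797+0.070669i ; Y_{7,1}(Ω₂) = -0.089241+0.578288i ; Δ = -0.030890-0.070958i
  [+2]  conj(Y_{7,2})(Ω₁) = -0.003406+0.007172i ; Y_{7,2}(Ω₂) = -0.202788-0.064115i ; Δ = +0.001151-0.001236i
  [+3]  conj(Y_{7,3})(Ω₁) = +0.000037+0.000303i ; Y_{7,3}(Ω₂) = +0.021054-0.042565i ; Δ = +0.000014+0.000005i
  [+4]  conj(Y_{7,4})(Ω₁) = +0.000005+0.000006i ; Y_{7,4}(Ω₂) = +0.006004+0.004218i ; Δ = +0.000000+0.000000i
  [+5]  conj(Y_{7,5})(Ω₁) = +0.000000+0.000000i ; Y_{7,5}(Ω₂) = -0.000564+0.000587i ; Δ = -0.000000+0.000000i
  [+6]  conj(Y_{7,6})(Ω₁) = +0.000000-0.000000i ; Y_{7,6}(Ω₂) = -0.000039-0.000051i ; Δ = -0.000000-0.000000i
  [+7]  conj(Y_{7,7})(Ω₁) = +0.000000-0.000000i ; Y_{7,7}(Ω₂) = +0.000003-0.000001i ; Δ = +0.000000-0.000000i
Total Σ_m = -0.751857+0.000000i. Multiply by 0.837758: -0.629875+0.000000i. P_7(cos γ) = -0.629875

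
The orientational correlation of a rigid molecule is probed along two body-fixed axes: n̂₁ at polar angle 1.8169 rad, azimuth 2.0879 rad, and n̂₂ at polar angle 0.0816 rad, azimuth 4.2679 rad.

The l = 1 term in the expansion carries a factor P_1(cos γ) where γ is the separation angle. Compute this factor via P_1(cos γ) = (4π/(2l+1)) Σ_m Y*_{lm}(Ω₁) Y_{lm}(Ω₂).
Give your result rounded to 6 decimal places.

Summing Y*_{l m}(θ₁,φ₁)·Y_{l m}(θ₂,φ₂) over m ∈ [−1, 1]; prefactor 4π/(2·1+1) = 4.188790:
  [-1]  conj(Y_{1,-1})(Ω₁) = -0.16565 + 0.29127j ; Y_{1,-1}(Ω₂) = -0.01211 + 0.02542j ; Δ = -0.00540 - 0.00774j
  [+0]  conj(Y_{1,0})(Ω₁) = -0.11904 + 0.00000j ; Y_{1,0}(Ω₂) = 0.48698 + 0.00000j ; Δ = -0.05797 + 0.00000j
  [+1]  conj(Y_{1,1})(Ω₁) = 0.16565 + 0.29127j ; Y_{1,1}(Ω₂) = 0.01211 + 0.02542j ; Δ = -0.00540 + 0.00774j
Accumulated sum -0.06877 + 0.00000j; after 4π/(2l+1) scaling, -0.28805 + 0.00000j ⇒ P_1 = -0.288052

-0.288052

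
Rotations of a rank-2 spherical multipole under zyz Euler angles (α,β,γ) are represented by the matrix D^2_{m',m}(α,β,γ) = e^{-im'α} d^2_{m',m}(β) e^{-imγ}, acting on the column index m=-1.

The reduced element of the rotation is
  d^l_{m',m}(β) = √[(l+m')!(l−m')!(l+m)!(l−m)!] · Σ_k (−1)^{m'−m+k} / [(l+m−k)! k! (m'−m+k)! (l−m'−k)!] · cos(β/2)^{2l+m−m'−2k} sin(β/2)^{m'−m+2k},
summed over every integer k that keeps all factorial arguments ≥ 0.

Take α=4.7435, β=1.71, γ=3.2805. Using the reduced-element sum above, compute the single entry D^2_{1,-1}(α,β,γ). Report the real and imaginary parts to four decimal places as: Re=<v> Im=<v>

Split into d^2_{1,-1}(β=1.7100) × two z-phases.
c=cos(1.710000/2)=0.656219, s=sin(1.710000/2)=0.754571; N=√[6·1·1·6]=6.000000
The bounds max(0,m−m')=0 and min(l+m,l−m')=1 give 2 terms
  k=0: (−1)^2·6.0000/(2)·0.6562^2·0.7546^2 = +0.735560
  k=1: (−1)^3·6.0000/(6)·0.6562^0·0.7546^4 = -0.324190
d^2_{1,-1}(1.7100) = +0.735560 -0.324190 = +0.411370
Attach z-rotation phases: D = e^{-i(1)(4.7435)}·(+0.411370)·e^{-i(-1)(3.2805)} = +0.044258-0.408982i

Re=0.0443 Im=-0.4090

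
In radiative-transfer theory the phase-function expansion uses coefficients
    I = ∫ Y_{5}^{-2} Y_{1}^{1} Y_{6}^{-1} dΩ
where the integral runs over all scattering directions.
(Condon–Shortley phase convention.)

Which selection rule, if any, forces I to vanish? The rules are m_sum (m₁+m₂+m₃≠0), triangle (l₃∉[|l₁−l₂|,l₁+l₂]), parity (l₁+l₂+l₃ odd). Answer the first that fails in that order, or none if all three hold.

azimuthal sum: -2 + 1 − 1 = -2  ✗
4 ≤ 6 ≤ 6 (triangle on l)
L = 5 + 1 + 6 = 12 (even)

m_sum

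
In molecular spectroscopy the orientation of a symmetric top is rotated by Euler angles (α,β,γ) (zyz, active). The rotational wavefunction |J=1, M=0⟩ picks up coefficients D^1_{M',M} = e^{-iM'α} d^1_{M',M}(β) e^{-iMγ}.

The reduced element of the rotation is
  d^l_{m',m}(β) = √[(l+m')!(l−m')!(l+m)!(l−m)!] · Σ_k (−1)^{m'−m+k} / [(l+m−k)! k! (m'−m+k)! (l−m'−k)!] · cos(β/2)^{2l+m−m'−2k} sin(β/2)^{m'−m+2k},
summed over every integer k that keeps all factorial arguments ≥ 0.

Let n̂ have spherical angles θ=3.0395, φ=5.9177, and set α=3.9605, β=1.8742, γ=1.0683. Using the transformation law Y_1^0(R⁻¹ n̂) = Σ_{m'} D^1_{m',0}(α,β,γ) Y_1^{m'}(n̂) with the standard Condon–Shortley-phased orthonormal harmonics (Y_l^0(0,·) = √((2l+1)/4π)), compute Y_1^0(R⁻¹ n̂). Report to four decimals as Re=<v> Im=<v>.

Re=0.1273 Im=0.0000

Need the full column D^1_{m',0} for m'=−1..1 at α=3.9605, β=1.8742, γ=1.0683.
cos(β/2)=0.592127, sin(β/2)=0.805844
d^1_{-1,0}: single k=1 term ⇒ +0.674810;  D = -0.460908-0.492881i
d^1_{0,0}: k∈[0..1] ⇒ +0.350615 -0.649385 = -0.298770;  D = -0.298770+0.000000i
d^1_{1,0}: single k=0 term ⇒ -0.674810;  D = +0.460908-0.492881i
Y_1^{m'}(θ=3.0395,φ=5.9177) and Σ D·Y over m':
  (-0.4609-0.4929i)·(+0.0329+0.0126i)  (-0.2988+0.0000i)·(-0.4861+0.0000i)  (+0.4609-0.4929i)·(-0.0329+0.0126i)
Y_1^0(R⁻¹ n̂) = +0.127311+0.000000i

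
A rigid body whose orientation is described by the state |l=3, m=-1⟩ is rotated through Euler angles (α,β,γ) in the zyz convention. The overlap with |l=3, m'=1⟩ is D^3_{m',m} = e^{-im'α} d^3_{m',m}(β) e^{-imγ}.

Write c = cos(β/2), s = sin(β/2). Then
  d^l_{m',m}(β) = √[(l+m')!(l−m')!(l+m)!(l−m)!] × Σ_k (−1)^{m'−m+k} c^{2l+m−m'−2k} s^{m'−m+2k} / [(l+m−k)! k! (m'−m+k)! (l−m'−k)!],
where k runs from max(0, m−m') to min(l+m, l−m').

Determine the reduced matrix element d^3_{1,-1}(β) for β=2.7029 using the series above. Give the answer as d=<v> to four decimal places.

d=0.5336

d^3_{1,-1}(β=2.7029) via the finite sum:
Half-angle: c=0.217592, s=0.976040. N=√(24·2·2·24)=48.000000
k: max(0,(-1)−(1))=0 … min(3+(-1),3−(1))=2
  k=0: (−1)^2·48.0000/(8)·0.2176^4·0.9760^2 = +0.012813
  k=1: (−1)^3·48.0000/(6)·0.2176^2·0.9760^4 = -0.343752
  k=2: (−1)^4·48.0000/(48)·0.2176^0·0.9760^6 = +0.864580
d^3_{1,-1}(2.7029) = +0.012813 -0.343752 +0.864580 = +0.533642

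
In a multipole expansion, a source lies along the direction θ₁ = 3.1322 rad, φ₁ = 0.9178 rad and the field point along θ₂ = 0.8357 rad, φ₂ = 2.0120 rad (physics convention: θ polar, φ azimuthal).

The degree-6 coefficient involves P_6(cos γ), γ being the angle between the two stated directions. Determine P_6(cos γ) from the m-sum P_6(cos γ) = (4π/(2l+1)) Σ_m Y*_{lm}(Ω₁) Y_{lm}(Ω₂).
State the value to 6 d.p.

-0.019668

Addition theorem: P_6(cos γ) = (4π/13) Σ_m Y*_{lm}(Ω₁) Y_{lm}(Ω₂), m = −6…6:
  term(m=-6) = +0.000000-0.000000i   from Y*(Ω₁)=+0.000000-0.000000i, Y(Ω₂)=+0.070834+0.038180i
  term(m=-5) = -0.000000-0.000000i   from Y*(Ω₁)=+0.000000+0.000000i, Y(Ω₂)=-0.202868+0.149543i
  term(m=-4) = -0.000000+0.000000i   from Y*(Ω₁)=-0.000000-0.000000i, Y(Ω₂)=-0.082209-0.418388i
  term(m=-3) = +0.000001-0.000000i   from Y*(Ω₁)=+0.000004-0.000002i, Y(Ω₂)=+0.336699+0.084965i
  term(m=-2) = +0.000020+0.000028i   from Y*(Ω₁)=-0.000120+0.000444i, Y(Ω₂)=+0.047820-0.058130i
  term(m=-1) = +0.005287-0.010241i   from Y*(Ω₁)=-0.018800-0.024576i, Y(Ω₂)=+0.159058+0.336807i
  term(m=+0) = -0.030964+0.000000i   from Y*(Ω₁)=+1.016165-0.000000i, Y(Ω₂)=-0.030471+0.000000i
  term(m=+1) = +0.005287+0.010241i   from Y*(Ω₁)=+0.018800-0.024576i, Y(Ω₂)=-0.159058+0.336807i
  term(m=+2) = +0.000020-0.000028i   from Y*(Ω₁)=-0.000120-0.000444i, Y(Ω₂)=+0.047820+0.058130i
  term(m=+3) = +0.000001+0.000000i   from Y*(Ω₁)=-0.000004-0.000002i, Y(Ω₂)=-0.336699+0.084965i
  term(m=+4) = -0.000000-0.000000i   from Y*(Ω₁)=-0.000000+0.000000i, Y(Ω₂)=-0.082209+0.418388i
  term(m=+5) = -0.000000+0.000000i   from Y*(Ω₁)=-0.000000+0.000000i, Y(Ω₂)=+0.202868+0.149543i
  term(m=+6) = +0.000000+0.000000i   from Y*(Ω₁)=+0.000000+0.000000i, Y(Ω₂)=+0.070834-0.038180i
Σ over m = -0.020346-0.000000i; ×(4π/13) → -0.019668-0.000000i. Real part: -0.019668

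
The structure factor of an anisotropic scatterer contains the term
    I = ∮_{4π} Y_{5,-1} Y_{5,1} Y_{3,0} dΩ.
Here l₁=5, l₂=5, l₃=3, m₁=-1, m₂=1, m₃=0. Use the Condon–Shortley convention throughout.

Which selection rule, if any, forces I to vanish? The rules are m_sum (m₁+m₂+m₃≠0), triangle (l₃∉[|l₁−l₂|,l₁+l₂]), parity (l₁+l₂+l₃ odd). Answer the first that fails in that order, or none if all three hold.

m₁+m₂+m₃ = -1 + 1 + 0 = 0  ✓
triangle: |5−5|=0 ≤ l₃=3 ≤ 5+5=10  ✓
parity: l₁+l₂+l₃ = 13 is odd  ✗

parity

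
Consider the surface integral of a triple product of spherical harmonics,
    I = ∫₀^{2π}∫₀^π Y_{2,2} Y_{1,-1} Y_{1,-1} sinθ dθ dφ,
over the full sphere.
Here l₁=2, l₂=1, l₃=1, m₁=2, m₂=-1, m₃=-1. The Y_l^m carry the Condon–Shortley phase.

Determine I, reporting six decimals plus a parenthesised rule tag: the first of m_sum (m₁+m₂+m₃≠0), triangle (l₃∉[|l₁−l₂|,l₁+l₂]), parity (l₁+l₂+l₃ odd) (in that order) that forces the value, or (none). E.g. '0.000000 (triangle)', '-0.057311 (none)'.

0.309019 (none)

Checks pass: Σm=0; 4 even; l₃=1∈[1,3].
(2·2+1)(2·1+1)(2·1+1) = 45
Δ: 2! 2! 0! / 5! → 1/30
sum: t=1:−1/1 = -1/1
3j²(2 1 1; 0 0 0) = Δ·Π!·Σ² = 2/15  (sign +1)
sum: t=0:+1/4 = 1/4
3j²(2 1 1; 2 -1 -1) = Δ·Π!·Σ² = 1/5  (sign +1)
combine: 4πI² = 45·2/15·1/5 = 6/5
take √, sign +1: I = 0.30901936
No selection rule forces the value: the integral is nonzero (none).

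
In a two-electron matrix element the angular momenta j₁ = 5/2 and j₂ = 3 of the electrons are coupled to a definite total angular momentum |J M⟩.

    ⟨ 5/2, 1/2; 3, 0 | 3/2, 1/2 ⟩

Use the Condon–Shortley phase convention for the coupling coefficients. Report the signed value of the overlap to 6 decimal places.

+0.338062  (= +√(4/35))

√[4·4!1!2!/8! · 3!2!3!3!2!1!] = √(144/35)
  +(−1)^1/∏(1,3,1,2,0,0)! = -1/12  (running -1/12)
  +(−1)^2/∏(2,2,0,1,1,1)! = 1/4  (running 1/6)
⟨..|..⟩ = √(144/35)·(1/6) = +0.338062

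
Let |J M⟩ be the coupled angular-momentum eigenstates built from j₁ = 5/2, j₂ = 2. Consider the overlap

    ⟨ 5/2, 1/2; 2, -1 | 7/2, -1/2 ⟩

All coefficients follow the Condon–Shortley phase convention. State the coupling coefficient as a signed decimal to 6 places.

√[8·1!4!3!/9! · 3!2!1!3!3!4!] = √(1152/35)
  +(−1)^0/∏(0,1,2,1,2,2)! = 1/8  (running 1/8)
  +(−1)^1/∏(1,0,1,0,3,3)! = -1/36  (running 7/72)
⟨..|..⟩ = √(1152/35)·(7/72) = +0.557773

+√(14/45) = +0.557773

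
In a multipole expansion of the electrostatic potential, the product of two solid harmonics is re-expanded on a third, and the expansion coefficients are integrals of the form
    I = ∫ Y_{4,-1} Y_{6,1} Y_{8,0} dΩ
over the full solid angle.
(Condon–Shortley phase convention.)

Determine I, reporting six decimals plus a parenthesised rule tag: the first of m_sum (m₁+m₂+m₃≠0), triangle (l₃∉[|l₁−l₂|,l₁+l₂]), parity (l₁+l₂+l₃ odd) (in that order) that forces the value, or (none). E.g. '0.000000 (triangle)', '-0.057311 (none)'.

m-sum 0 ✓  L=18 even ✓  2≤8≤10 ✓
Π(2lᵢ+1) = 9×13×17 = 1989
triangle coeff Δ(4,6,8) = 1/23279256
Σ_t [0,2]: t=0:+1/1658880 t=1:−1/518400 t=2:+1/1658880 = -1/1382400
(3j)²=504/46189 [(4 6 8; 0 0 0)], sign=-1
Σ_t [0,2]: t=0:+1/7257600 t=1:−1/829440 t=2:+1/1036800 = -1/9676800
(3j)²=15/46189 [(4 6 8; -1 1 0)], sign=-1
⇒ 4πI² = 68040/9653501
I = (+1)√(68040/9653501/(4π)) = 0.02368290
No selection rule forces the value: the integral is nonzero (none).

0.023683 (none)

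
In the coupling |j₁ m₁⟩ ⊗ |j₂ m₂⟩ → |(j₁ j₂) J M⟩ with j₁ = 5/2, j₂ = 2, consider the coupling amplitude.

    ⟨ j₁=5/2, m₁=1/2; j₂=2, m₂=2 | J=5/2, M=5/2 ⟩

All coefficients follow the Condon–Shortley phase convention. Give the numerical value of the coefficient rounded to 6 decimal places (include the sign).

triangle: 2!·3!·2!/8! = 24/40320
(j±m)!: 3!·2!·4!·0!·5!·0! = 34560
prefactor² = (2J+1)·Δ·N² = 864/7
  k=2: +1/(2!·0!·0!·2!·3!·0!) = 1/24
Σ = 1/24  ⇒  CG² = 864/7·(1/24)² = 3/14
CG = +√(3/14) = +0.462910

+√(3/14) ≈ +0.462910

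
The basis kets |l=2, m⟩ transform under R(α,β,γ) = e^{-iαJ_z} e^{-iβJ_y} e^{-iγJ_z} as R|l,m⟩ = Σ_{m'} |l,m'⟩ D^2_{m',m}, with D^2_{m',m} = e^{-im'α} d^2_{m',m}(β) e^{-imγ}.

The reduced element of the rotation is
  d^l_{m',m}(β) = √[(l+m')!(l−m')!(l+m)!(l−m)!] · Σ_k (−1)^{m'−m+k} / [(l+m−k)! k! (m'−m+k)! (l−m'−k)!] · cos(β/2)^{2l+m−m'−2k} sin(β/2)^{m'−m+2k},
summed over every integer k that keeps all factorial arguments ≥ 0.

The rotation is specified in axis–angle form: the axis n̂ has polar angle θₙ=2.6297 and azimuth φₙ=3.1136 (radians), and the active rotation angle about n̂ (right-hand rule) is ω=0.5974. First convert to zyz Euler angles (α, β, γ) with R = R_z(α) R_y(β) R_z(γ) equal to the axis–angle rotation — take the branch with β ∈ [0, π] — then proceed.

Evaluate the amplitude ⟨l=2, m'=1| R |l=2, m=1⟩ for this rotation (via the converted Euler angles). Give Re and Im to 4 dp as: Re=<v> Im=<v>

Axis–angle → zyz. n̂ = (sinθₙcosφₙ, sinθₙsinφₙ, cosθₙ) = (-0.489636, +0.013710, -0.871819), ω = 0.5974.
R = I cosω + sinω [n̂]ₓ + (1−cosω) n̂n̂ᵀ gives
  R = [+0.868324, +0.489231, +0.081646; -0.491556, +0.826833, +0.273348; +0.066223, -0.277488, +0.958444]
β = atan2(√(R₁₃²+R₂₃²), R₃₃) = 0.289299; α = atan2(R₂₃, R₁₃) mod 2π = 1.280543; γ = atan2(R₃₂, −R₃₁) mod 2π = 4.478121
Split into d^2_{1,1}(β=0.2893) × two z-phases.
With c≡cos(β/2)=0.989556 and s≡sin(β/2)=0.144146, N=[6·1·6·1]^{1/2}=6.000000
k: max(0,(1)−(1))=0 … min(2+(1),2−(1))=1
  k=0: (−1)^0·6.0000/(6)·0.9896^4·0.1441^0 = +0.958876
  k=1: (−1)^1·6.0000/(2)·0.9896^2·0.1441^2 = -0.061039
d^2_{1,1}(0.2893) = +0.958876 -0.061039 = +0.897837
Phases: e^{-i·(1)·1.2805}=+0.286195-0.958171i, e^{-i·(1)·4.4781}=-0.232131+0.972684i ⇒ D=+0.777135+0.449636i

Re=0.7771 Im=0.4496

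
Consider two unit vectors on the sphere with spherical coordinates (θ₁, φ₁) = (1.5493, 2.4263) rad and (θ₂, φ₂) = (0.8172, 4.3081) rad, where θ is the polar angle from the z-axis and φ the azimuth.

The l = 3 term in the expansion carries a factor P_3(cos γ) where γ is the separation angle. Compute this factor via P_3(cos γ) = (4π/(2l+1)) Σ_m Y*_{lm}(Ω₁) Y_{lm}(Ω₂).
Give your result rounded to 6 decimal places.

Summing Y*_{l m}(θ₁,φ₁)·Y_{l m}(θ₂,φ₂) over m ∈ [−3, 3]; prefactor 4π/(2·3+1) = 1.795196:
  m=-3: (0.22677 + 0.34987j) × (0.15154 - 0.05668j) = 0.05420 + 0.04017j  (running Σ = 0.05420 + 0.04017j)
  m=-2: (0.00307 - 0.02174j) × (-0.25679 - 0.26898j) = -0.00664 + 0.00476j  (running Σ = 0.04756 + 0.04492j)
  m=-1: (0.24335 - 0.21142j) × (-0.12433 + 0.29058j) = 0.03118 + 0.09700j  (running Σ = 0.07874 + 0.14192j)
  m=0: (-0.02405 + 0.00000j) × (-0.16825 + 0.00000j) = 0.00405 + 0.00000j  (running Σ = 0.08279 + 0.14192j)
  m=1: (-0.24335 - 0.21142j) × (0.12433 + 0.29058j) = 0.03118 - 0.09700j  (running Σ = 0.11396 + 0.04492j)
  m=2: (0.00307 + 0.02174j) × (-0.25679 + 0.26898j) = -0.00664 - 0.00476j  (running Σ = 0.10733 + 0.04017j)
  m=3: (-0.22677 + 0.34987j) × (-0.15154 - 0.05668j) = 0.05420 - 0.04017j  (running Σ = 0.16152 - 0.00000j)
Total Σ_m = 0.16152 - 0.00000j. Multiply by 1.795196: 0.28997 - 0.00000j. P_3(cos γ) = 0.289968

0.289968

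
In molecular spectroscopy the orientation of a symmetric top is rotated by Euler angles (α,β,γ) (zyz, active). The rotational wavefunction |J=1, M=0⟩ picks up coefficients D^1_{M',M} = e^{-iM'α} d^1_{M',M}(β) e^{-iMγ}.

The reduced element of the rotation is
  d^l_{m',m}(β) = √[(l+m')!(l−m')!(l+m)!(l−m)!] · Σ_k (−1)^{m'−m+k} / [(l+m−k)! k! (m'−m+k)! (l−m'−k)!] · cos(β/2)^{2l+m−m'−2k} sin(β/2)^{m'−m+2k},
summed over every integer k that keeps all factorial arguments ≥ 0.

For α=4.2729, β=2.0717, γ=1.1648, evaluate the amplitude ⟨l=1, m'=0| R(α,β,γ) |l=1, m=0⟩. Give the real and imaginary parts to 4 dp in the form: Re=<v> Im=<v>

First d^1_{0,0}(β=2.0717), then the phase factors e^{-i(0)α} and e^{-i(0)γ}:
Half-angle: c=0.509795, s=0.860296. N=√(1·1·1·1)=1.000000
k: max(0,(0)−(0))=0 … min(1+(0),1−(0))=1
  k=0: (−1)^0·1.0000/(1)·0.5098^2·0.8603^0 = +0.259891
  k=1: (−1)^1·1.0000/(1)·0.5098^0·0.8603^2 = -0.740109
d^1_{0,0}(2.0717) = +0.259891 -0.740109 = -0.480218
D = (+1.000000+0.000000i)·(-0.480218)·(+1.000000+0.000000i) = -0.480218+0.000000i

Re=-0.4802 Im=0.0000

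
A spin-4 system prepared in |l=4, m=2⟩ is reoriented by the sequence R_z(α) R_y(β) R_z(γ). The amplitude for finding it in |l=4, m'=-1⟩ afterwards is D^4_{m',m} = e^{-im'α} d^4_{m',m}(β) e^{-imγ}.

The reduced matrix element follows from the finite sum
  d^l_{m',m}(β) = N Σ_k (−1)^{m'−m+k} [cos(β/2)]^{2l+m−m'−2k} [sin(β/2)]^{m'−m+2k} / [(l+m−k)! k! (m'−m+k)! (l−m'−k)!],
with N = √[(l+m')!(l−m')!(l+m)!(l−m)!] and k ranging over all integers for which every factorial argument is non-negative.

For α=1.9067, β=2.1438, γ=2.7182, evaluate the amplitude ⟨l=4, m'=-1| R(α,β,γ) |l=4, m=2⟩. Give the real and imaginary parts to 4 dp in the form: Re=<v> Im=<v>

First d^4_{-1,2}(β=2.1438), then the phase factors e^{-i(-1)α} and e^{-i(2)γ}:
Half-angle: c=0.478457, s=0.878111. N=√(6·120·720·2)=1018.233765
The bounds max(0,m−m')=3 and min(l+m,l−m')=5 give 3 terms
  k=3: (−1)^0·1018.2338/(72)·0.4785^5·0.8781^3 = +0.240091
  k=4: (−1)^1·1018.2338/(48)·0.4785^3·0.8781^5 = -1.213058
  k=5: (−1)^2·1018.2338/(240)·0.4785^1·0.8781^7 = +0.817194
d^4_{-1,2}(2.1438) = +0.240091 -1.213058 +0.817194 = -0.155772
D = (-0.329622+0.944113i)·(-0.155772)·(+0.662395+0.749155i) = +0.144187-0.058950i

Re=0.1442 Im=-0.0590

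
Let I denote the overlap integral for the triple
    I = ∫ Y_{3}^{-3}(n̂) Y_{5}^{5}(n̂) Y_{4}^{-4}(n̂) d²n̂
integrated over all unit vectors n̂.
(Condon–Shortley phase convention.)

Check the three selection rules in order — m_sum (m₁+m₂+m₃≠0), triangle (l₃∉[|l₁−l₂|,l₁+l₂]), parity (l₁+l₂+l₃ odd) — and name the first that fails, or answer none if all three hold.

m_sum

m₁+m₂+m₃ = -3 + 5 − 4 = -2  ✗
triangle: |3−5|=2 ≤ l₃=4 ≤ 3+5=8
parity: l₁+l₂+l₃ = 12 is even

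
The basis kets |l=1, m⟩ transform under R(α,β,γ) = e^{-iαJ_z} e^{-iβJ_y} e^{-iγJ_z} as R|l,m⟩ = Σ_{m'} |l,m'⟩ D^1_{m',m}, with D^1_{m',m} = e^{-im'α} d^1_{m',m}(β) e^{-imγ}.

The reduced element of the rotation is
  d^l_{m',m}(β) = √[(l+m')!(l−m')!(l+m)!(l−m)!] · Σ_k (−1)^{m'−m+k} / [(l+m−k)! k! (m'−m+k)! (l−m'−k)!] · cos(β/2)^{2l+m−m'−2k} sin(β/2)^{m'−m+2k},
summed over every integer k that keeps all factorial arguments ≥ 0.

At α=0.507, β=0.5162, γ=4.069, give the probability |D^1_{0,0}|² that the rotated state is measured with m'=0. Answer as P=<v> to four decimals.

Split into d^1_{0,0}(β=0.5162) × two z-phases.
c=cos(0.516200/2)=0.966877, s=sin(0.516200/2)=0.255244; N=√[1·1·1·1]=1.000000
Admissible k: 0..1 (factorial args all ≥0)
  k=0: (−1)^0·1.0000/(1)·0.9669^2·0.2552^0 = +0.934851
  k=1: (−1)^1·1.0000/(1)·0.9669^0·0.2552^2 = -0.065149
d^1_{0,0}(0.5162) = +0.934851 -0.065149 = +0.869701
|D^1_{0,0}|² = |d^1_{0,0}(β)|² = (+0.869701)² = 0.756380 (the z-rotation phases have unit modulus)

P=0.7564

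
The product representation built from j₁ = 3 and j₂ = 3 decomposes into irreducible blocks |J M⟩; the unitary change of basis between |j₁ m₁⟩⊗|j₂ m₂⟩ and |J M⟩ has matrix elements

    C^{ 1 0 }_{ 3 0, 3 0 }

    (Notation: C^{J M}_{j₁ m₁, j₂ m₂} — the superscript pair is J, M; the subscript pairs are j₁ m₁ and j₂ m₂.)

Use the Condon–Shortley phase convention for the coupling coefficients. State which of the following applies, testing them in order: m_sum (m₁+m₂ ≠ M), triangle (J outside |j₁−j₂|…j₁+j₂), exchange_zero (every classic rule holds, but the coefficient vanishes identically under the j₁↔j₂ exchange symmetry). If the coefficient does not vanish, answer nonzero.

m-sum: m₁+m₂ = 0+0 = 0, M = 0  ✓
triangle: |j₁−j₂| = 0 ≤ J = 1 ≤ j₁+j₂ = 6  ✓
exchange: j₁=j₂ and m₁=m₂, and (−1)^(j₁+j₂−J) = (−1)^5 = −1 forces ⟨j₁m₁;j₂m₂|JM⟩ = −⟨j₂m₂;j₁m₁|JM⟩ = −⟨j₁m₁;j₂m₂|JM⟩ ⇒ the coefficient vanishes identically
Racah sum check: Σ_k collapses to 0 ⇒ CG = 0

exchange_zero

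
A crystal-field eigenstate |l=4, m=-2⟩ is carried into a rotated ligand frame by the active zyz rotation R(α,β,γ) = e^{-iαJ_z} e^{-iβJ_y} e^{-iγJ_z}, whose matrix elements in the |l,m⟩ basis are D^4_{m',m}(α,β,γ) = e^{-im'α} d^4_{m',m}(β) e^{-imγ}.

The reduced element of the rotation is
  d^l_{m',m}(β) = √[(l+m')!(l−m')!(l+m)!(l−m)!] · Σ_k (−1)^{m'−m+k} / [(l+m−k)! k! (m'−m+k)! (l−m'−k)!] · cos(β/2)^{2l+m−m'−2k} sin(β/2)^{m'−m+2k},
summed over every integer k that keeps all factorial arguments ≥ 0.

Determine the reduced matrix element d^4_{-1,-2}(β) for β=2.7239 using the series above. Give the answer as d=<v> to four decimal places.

d=-0.1054

d^4_{-1,-2}(β=2.7239) via the finite sum:
With c≡cos(β/2)=0.207331 and s≡sin(β/2)=0.978271, N=[6·120·2·720]^{1/2}=1018.233765
Admissible k: 0..2 (factorial args all ≥0)
  k=0: (−1)^1·1018.2338/(240)·0.2073^7·0.9783^1 = -0.000068
  k=1: (−1)^2·1018.2338/(48)·0.2073^5·0.9783^3 = +0.007609
  k=2: (−1)^3·1018.2338/(72)·0.2073^3·0.9783^5 = -0.112929
d^4_{-1,-2}(2.7239) = -0.000068 +0.007609 -0.112929 = -0.105389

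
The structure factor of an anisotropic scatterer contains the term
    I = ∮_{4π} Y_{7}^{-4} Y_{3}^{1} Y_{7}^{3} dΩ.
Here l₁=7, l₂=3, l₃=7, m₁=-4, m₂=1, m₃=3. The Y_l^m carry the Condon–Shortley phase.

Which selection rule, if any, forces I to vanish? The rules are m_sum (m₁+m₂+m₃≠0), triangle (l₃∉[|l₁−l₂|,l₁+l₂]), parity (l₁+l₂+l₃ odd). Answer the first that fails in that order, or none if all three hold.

parity

m₁+m₂+m₃ = -4 + 1 + 3 = 0  ✓
triangle: |7−3|=4 ≤ l₃=7 ≤ 7+3=10  ✓
parity: l₁+l₂+l₃ = 17 is odd  ✗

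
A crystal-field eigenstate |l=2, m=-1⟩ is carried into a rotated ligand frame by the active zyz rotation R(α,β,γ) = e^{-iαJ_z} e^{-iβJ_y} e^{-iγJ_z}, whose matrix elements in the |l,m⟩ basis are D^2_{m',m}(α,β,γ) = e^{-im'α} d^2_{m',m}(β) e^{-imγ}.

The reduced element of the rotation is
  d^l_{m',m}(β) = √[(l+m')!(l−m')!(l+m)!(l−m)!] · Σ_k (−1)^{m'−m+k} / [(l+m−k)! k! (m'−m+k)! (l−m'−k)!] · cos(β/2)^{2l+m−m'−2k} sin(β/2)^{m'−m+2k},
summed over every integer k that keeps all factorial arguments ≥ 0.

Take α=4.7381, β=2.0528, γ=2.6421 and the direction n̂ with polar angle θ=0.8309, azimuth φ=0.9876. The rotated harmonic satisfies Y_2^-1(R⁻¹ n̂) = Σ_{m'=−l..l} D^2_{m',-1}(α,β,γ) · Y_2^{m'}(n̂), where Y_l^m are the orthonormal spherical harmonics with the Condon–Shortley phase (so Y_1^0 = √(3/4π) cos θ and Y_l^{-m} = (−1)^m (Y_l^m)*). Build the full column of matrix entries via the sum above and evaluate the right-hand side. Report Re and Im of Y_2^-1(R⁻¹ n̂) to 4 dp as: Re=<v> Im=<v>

Re=-0.3151 Im=-0.1438

Need the full column D^2_{m',-1} for m'=−2..2 at α=4.7381, β=2.0528, γ=2.6421.
cos(β/2)=0.517902, sin(β/2)=0.855440
d^2_{-2,-1}: single k=1 term ⇒ +0.237663;  D = +0.214202-0.102962i
d^2_{-1,-1}: k∈[0..1] ⇒ +0.071943 -0.588837 = -0.516894;  D = -0.235835-0.459958i
d^2_{0,-1}: k∈[0..1] ⇒ -0.291077 +0.794130 = +0.503054;  D = -0.441593+0.240953i
d^2_{1,-1}: k∈[0..1] ⇒ +0.588837 -0.535499 = +0.053339;  D = -0.026743-0.046150i
d^2_{2,-1}: single k=0 term ⇒ -0.648405;  D = -0.552471+0.339418i
Y_2^{m'}(θ=0.8309,φ=0.9876) and Σ D·Y over m':
  (+0.2142-0.1030i)·(-0.0829-0.1937i)  (-0.2358-0.4600i)·(+0.2118-0.3211i)  (-0.4416+0.2410i)·(+0.1147+0.0000i)  (-0.0267-0.0461i)·(-0.2118-0.3211i)  (-0.5525+0.3394i)·(-0.0829+0.1937i)
Y_2^-1(R⁻¹ n̂) = -0.315097-0.143813i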